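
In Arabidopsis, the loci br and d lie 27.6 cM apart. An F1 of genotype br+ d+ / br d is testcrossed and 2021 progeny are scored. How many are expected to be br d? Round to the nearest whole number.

732

A map distance of 27.6 cM corresponds to a recombination frequency of 0.276.
The F1 is br+ d+ / br d, so br d is a parental gamete class with expected frequency (1 − r)/2 = 0.724/2 = 0.3620.
Expected number = 0.3620 × 2021 = 731.60 ≈ 732.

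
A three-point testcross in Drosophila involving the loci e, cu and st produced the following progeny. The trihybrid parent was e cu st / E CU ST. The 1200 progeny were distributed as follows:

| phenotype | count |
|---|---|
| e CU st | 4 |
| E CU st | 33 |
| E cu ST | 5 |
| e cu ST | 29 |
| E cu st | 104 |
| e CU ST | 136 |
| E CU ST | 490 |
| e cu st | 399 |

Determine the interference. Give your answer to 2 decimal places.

0.39

The two rarest classes, e CU st and E cu ST, are the double crossovers. Comparing them with the parentals, only the cu allele has switched, so cu is the middle locus and the order is e – cu – st.
e–cu: (240 + 9)/1200 = 0.2075; cu–st: (62 + 9)/1200 = 0.0592.
Expected DCO frequency = 0.2075 × 0.0592 ≈ 0.01228; observed = 9/1200 ≈ 0.00750.
Coefficient of coincidence = 0.00750/0.01228 ≈ 0.61; interference = 1 − 0.61 = 0.39.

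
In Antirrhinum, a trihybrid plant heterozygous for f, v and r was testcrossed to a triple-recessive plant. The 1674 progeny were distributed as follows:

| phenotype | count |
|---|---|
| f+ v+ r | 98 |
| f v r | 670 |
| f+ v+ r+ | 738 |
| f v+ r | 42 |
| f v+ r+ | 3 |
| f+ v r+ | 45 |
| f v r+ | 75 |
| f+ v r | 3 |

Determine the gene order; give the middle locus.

f

The two most frequent reciprocal classes, f v r and f+ v+ r+, are the parental types, so the F1 was f v r / f+ v+ r+.
The two rarest classes, f+ v r and f v+ r+, are the double crossovers. Comparing them with the parentals, only the f allele has switched, so f is the middle locus and the order is v – f – r.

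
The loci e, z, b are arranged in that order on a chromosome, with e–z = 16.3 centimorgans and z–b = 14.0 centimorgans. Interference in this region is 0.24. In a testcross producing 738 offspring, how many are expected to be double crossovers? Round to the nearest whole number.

13

Map distances give recombination frequencies of 0.163 and 0.140 for the two intervals.
With interference 0.24 (so coincidence = 0.76), expected double-crossover frequency = 0.163 × 0.140 × 0.76 = 0.01734.
Expected number = 0.01734 × 738 = 12.80 ≈ 13.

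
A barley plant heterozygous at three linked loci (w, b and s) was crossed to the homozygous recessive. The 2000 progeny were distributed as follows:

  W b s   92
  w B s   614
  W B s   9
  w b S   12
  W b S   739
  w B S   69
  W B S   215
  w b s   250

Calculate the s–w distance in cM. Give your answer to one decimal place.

9.1 cM

The two most frequent reciprocal classes, w B s and W b S, are the parental types, so the F1 was w B s / W b S.
The two rarest classes, W B s and w b S, are the double crossovers. Comparing them with the parentals, only the w allele has switched, so w is the middle locus and the order is s – w – b.
Crossovers in the s–w interval produce the single-crossover classes w B S and W b s (69 + 92 = 161) plus the double crossovers (21).
RF(s–w) = (161 + 21) / 2000 = 182/2000 = 0.0910 → 9.1 cM.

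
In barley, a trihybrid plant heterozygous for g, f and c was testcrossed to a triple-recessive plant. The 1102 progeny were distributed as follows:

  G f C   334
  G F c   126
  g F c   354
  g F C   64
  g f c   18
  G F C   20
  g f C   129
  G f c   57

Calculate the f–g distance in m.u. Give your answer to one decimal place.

26.6 m.u.

The two most frequent reciprocal classes, G f C and g F c, are the parental types, so the F1 was G f C / g F c.
The two rarest classes, G F C and g f c, are the double crossovers. Comparing them with the parentals, only the f allele has switched, so f is the middle locus and the order is c – f – g.
Crossovers in the f–g interval produce the single-crossover classes g f C and G F c (129 + 126 = 255) plus the double crossovers (38).
RF(f–g) = (255 + 38) / 1102 = 293/1102 = 0.2659 → 26.6 m.u.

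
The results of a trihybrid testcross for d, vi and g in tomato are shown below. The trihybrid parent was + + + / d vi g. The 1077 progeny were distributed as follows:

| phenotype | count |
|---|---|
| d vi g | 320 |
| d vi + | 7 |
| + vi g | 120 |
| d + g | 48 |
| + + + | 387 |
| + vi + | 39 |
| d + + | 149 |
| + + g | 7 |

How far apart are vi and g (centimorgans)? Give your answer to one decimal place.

9.4 centimorgans

The two rarest classes, + + g and d vi +, are the double crossovers. Comparing them with the parentals, only the g allele has switched, so g is the middle locus and the order is vi – g – d.
Crossovers in the vi–g interval produce the single-crossover classes + vi + and d + g (39 + 48 = 87) plus the double crossovers (14).
RF(vi–g) = (87 + 14) / 1077 = 101/1077 = 0.0938 → 9.4 centimorgans.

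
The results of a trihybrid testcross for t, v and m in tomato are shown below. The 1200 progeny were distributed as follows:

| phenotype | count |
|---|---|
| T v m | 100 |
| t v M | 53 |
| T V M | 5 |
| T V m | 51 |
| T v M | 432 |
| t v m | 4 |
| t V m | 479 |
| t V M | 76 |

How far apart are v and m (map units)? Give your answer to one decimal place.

15.4 map units

The two most frequent reciprocal classes, T v M and t V m, are the parental types, so the F1 was T v M / t V m.
The two rarest classes, T V M and t v m, are the double crossovers. Comparing them with the parentals, only the v allele has switched, so v is the middle locus and the order is t – v – m.
Crossovers in the v–m interval produce the single-crossover classes T v m and t V M (100 + 76 = 176) plus the double crossovers (9).
RF(v–m) = (176 + 9) / 1200 = 185/1200 = 0.1542 → 15.4 map units.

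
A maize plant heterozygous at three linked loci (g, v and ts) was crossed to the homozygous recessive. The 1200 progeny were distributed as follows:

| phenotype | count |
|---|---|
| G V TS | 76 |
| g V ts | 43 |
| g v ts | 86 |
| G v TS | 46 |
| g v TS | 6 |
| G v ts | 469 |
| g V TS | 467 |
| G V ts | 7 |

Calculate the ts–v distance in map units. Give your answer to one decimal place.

The two most frequent reciprocal classes, G v ts and g V TS, are the parental types, so the F1 was G v ts / g V TS.
The two rarest classes, G V ts and g v TS, are the double crossovers. Comparing them with the parentals, only the v allele has switched, so v is the middle locus and the order is ts – v – g.
Crossovers in the ts–v interval produce the single-crossover classes G v TS and g V ts (46 + 43 = 89) plus the double crossovers (13).
RF(ts–v) = (89 + 13) / 1200 = 102/1200 = 0.0850 → 8.5 map units.

8.5 map units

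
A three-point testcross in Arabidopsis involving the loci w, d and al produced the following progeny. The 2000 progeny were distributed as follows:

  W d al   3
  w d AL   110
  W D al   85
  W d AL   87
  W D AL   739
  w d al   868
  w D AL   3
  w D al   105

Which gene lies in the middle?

w

The two most frequent reciprocal classes, W D AL and w d al, are the parental types, so the F1 was W D AL / w d al.
The two rarest classes, w D AL and W d al, are the double crossovers. Comparing them with the parentals, only the w allele has switched, so w is the middle locus and the order is al – w – d.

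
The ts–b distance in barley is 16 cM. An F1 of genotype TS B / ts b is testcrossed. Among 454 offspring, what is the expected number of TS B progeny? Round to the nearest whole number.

A map distance of 16 cM corresponds to a recombination frequency of 0.160.
The F1 is TS B / ts b, so TS B is a parental gamete class with expected frequency (1 − r)/2 = 0.840/2 = 0.4200.
Expected number = 0.4200 × 454 = 190.68 ≈ 191.

191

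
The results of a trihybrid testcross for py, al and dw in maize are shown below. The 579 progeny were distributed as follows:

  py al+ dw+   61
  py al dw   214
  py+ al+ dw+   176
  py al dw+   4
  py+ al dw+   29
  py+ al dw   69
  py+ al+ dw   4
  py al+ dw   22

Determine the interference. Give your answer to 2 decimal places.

The two most frequent reciprocal classes, py+ al+ dw+ and py al dw, are the parental types, so the F1 was py+ al+ dw+ / py al dw.
The two rarest classes, py+ al+ dw and py al dw+, are the double crossovers. Comparing them with the parentals, only the dw allele has switched, so dw is the middle locus and the order is al – dw – py.
al–dw: (51 + 8)/579 = 0.1019; dw–py: (130 + 8)/579 = 0.2383.
Expected DCO frequency = 0.1019 × 0.2383 ≈ 0.02428; observed = 8/579 ≈ 0.01382.
Coefficient of coincidence = 0.01382/0.02428 ≈ 0.57; interference = 1 − 0.57 = 0.43.

0.43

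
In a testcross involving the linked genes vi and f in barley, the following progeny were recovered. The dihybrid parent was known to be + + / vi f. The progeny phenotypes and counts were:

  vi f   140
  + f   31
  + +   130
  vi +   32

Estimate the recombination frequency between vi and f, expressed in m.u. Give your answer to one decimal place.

The recombinant classes are + f and vi +: 31 + 32 = 63.
Recombination frequency = 63/333 = 0.1892 ≈ 18.9%, i.e. 18.9 m.u.

18.9 m.u.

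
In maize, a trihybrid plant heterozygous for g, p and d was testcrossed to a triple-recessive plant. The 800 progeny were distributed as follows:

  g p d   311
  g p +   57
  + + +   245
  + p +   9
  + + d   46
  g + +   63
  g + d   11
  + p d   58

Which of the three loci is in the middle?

p

The two most frequent reciprocal classes, + + + and g p d, are the parental types, so the F1 was + + + / g p d.
The two rarest classes, + p + and g + d, are the double crossovers. Comparing them with the parentals, only the p allele has switched, so p is the middle locus and the order is g – p – d.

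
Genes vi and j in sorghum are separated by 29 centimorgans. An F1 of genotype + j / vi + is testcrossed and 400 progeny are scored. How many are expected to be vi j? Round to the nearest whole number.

A map distance of 29 centimorgans corresponds to a recombination frequency of 0.290.
The F1 is + j / vi +, so vi j is a recombinant gamete class with expected frequency r/2 = 0.290/2 = 0.1450.
Expected number = 0.1450 × 400 = 58.00 ≈ 58.

58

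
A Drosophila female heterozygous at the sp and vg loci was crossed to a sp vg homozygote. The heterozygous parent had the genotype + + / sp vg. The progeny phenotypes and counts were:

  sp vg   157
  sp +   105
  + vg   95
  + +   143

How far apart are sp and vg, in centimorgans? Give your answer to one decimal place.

The recombinant classes are + vg and sp +: 95 + 105 = 200.
Recombination frequency = 200/500 = 0.4000 ≈ 40.0%, i.e. 40.0 centimorgans.

40.0 centimorgans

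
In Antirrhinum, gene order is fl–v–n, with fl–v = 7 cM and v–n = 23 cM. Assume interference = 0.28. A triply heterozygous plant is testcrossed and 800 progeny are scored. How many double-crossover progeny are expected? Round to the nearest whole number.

Map distances give recombination frequencies of 0.070 and 0.230 for the two intervals.
With interference 0.28 (so coincidence = 0.72), expected double-crossover frequency = 0.070 × 0.230 × 0.72 = 0.01159.
Expected number = 0.01159 × 800 = 9.27 ≈ 9.

9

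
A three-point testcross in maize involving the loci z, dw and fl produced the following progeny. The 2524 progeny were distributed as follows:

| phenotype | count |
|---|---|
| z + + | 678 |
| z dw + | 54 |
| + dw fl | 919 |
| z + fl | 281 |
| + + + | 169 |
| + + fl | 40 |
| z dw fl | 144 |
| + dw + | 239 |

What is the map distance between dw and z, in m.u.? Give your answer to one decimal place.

The two most frequent reciprocal classes, + dw fl and z + +, are the parental types, so the F1 was + dw fl / z + +.
The two rarest classes, + + fl and z dw +, are the double crossovers. Comparing them with the parentals, only the dw allele has switched, so dw is the middle locus and the order is z – dw – fl.
Crossovers in the z–dw interval produce the single-crossover classes z dw fl and + + + (144 + 169 = 313) plus the double crossovers (94).
RF(z–dw) = (313 + 94) / 2524 = 407/2524 = 0.1613 → 16.1 m.u.

16.1 m.u.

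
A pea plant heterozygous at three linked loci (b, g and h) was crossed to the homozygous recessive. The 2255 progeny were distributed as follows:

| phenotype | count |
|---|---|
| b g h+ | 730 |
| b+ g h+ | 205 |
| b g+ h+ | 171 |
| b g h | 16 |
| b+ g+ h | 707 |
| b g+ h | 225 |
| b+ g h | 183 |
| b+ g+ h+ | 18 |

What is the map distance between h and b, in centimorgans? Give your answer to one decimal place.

The two most frequent reciprocal classes, b g h+ and b+ g+ h, are the parental types, so the F1 was b g h+ / b+ g+ h.
The two rarest classes, b g h and b+ g+ h+, are the double crossovers. Comparing them with the parentals, only the h allele has switched, so h is the middle locus and the order is g – h – b.
Crossovers in the h–b interval produce the single-crossover classes b+ g h+ and b g+ h (205 + 225 = 430) plus the double crossovers (34).
RF(h–b) = (430 + 34) / 2255 = 464/2255 = 0.2058 → 20.6 centimorgans.

20.6 centimorgans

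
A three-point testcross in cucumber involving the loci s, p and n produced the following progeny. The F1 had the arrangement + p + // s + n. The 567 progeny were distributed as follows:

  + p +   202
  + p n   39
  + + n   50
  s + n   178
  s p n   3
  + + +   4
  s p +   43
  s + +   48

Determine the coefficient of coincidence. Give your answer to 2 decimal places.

The two rarest classes, + + + and s p n, are the double crossovers. Comparing them with the parentals, only the p allele has switched, so p is the middle locus and the order is n – p – s.
n–p: (87 + 7)/567 = 0.1658; p–s: (93 + 7)/567 = 0.1764.
Expected DCO frequency = 0.1658 × 0.1764 ≈ 0.02925; observed = 7/567 ≈ 0.01235.
Coefficient of coincidence = 0.01235/0.02925 ≈ 0.42.

0.42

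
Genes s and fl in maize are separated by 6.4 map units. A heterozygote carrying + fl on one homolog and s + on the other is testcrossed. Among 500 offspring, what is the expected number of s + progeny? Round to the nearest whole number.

234

A map distance of 6.4 map units corresponds to a recombination frequency of 0.064.
The F1 is + fl / s +, so s + is a parental gamete class with expected frequency (1 − r)/2 = 0.936/2 = 0.4680.
Expected number = 0.4680 × 500 = 234.00 ≈ 234.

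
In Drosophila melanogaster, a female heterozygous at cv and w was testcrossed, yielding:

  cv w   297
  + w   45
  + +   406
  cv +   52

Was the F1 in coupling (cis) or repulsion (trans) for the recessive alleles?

The two most frequent classes are + + (406) and cv w (297); these are the parental (non-recombinant) types.
So the F1 carried + + on one chromosome and cv w on the other — the recessive alleles are on the same chromosome (cis / coupling).

cis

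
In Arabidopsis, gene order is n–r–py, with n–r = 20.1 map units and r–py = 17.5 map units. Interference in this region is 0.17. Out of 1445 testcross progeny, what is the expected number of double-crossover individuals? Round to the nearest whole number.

42

Map distances give recombination frequencies of 0.201 and 0.175 for the two intervals.
With interference 0.17 (so coincidence = 0.83), expected double-crossover frequency = 0.201 × 0.175 × 0.83 = 0.02920.
Expected number = 0.02920 × 1445 = 42.19 ≈ 42.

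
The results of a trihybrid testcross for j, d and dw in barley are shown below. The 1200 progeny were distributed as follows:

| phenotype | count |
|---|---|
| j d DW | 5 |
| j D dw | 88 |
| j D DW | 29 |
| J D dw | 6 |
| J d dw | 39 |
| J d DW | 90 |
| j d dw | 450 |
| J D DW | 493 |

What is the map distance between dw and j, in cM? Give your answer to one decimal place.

The two most frequent reciprocal classes, j d dw and J D DW, are the parental types, so the F1 was j d dw / J D DW.
The two rarest classes, j d DW and J D dw, are the double crossovers. Comparing them with the parentals, only the dw allele has switched, so dw is the middle locus and the order is j – dw – d.
Crossovers in the j–dw interval produce the single-crossover classes J d dw and j D DW (39 + 29 = 68) plus the double crossovers (11).
RF(j–dw) = (68 + 11) / 1200 = 79/1200 = 0.0658 → 6.6 cM.

6.6 cM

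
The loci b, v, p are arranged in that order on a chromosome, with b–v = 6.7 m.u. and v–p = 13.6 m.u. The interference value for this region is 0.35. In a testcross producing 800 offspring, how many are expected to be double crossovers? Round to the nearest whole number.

5

Map distances give recombination frequencies of 0.067 and 0.136 for the two intervals.
With interference 0.35 (so coincidence = 0.65), expected double-crossover frequency = 0.067 × 0.136 × 0.65 = 0.00592.
Expected number = 0.00592 × 800 = 4.74 ≈ 5.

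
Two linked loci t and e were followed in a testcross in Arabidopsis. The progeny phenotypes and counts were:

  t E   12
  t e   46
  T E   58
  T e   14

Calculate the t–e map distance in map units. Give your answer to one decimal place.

The two most frequent classes, T E (58) and t e (46), are the parental types, so the F1 was T E / t e.
The recombinant classes are T e and t E: 14 + 12 = 26.
Recombination frequency = 26/130 = 0.2000 ≈ 20.0%, i.e. 20.0 map units.

20.0 map units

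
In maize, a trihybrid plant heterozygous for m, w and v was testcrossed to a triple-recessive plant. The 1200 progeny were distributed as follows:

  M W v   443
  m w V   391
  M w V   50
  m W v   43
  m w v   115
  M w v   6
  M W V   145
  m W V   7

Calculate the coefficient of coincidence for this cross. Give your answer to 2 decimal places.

The two most frequent reciprocal classes, m w V and M W v, are the parental types, so the F1 was m w V / M W v.
The two rarest classes, m W V and M w v, are the double crossovers. Comparing them with the parentals, only the w allele has switched, so w is the middle locus and the order is m – w – v.
m–w: (93 + 13)/1200 = 0.0883; w–v: (260 + 13)/1200 = 0.2275.
Expected DCO frequency = 0.0883 × 0.2275 ≈ 0.02009; observed = 13/1200 ≈ 0.01083.
Coefficient of coincidence = 0.01083/0.02009 ≈ 0.54.

0.54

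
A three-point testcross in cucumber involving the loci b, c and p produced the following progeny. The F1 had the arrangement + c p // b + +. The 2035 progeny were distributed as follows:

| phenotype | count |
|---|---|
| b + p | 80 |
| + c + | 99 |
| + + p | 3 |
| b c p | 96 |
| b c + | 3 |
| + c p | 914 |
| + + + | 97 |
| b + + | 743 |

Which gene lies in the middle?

The two rarest classes, + + p and b c +, are the double crossovers. Comparing them with the parentals, only the c allele has switched, so c is the middle locus and the order is b – c – p.

c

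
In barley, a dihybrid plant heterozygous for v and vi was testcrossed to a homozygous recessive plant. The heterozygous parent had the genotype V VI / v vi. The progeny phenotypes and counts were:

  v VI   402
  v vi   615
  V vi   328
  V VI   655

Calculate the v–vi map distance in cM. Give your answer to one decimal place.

36.5 cM

The recombinant classes are V vi and v VI: 328 + 402 = 730.
Recombination frequency = 730/2000 = 0.3650 ≈ 36.5%, i.e. 36.5 cM.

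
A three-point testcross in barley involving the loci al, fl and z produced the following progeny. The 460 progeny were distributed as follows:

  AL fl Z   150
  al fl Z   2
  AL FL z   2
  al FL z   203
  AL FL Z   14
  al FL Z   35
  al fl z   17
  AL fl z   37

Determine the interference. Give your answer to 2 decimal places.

The two most frequent reciprocal classes, al FL z and AL fl Z, are the parental types, so the F1 was al FL z / AL fl Z.
The two rarest classes, AL FL z and al fl Z, are the double crossovers. Comparing them with the parentals, only the al allele has switched, so al is the middle locus and the order is z – al – fl.
z–al: (72 + 4)/460 = 0.1652; al–fl: (31 + 4)/460 = 0.0761.
Expected DCO frequency = 0.1652 × 0.0761 ≈ 0.01257; observed = 4/460 ≈ 0.00870.
Coefficient of coincidence = 0.00870/0.01257 ≈ 0.69; interference = 1 − 0.69 = 0.31.

0.31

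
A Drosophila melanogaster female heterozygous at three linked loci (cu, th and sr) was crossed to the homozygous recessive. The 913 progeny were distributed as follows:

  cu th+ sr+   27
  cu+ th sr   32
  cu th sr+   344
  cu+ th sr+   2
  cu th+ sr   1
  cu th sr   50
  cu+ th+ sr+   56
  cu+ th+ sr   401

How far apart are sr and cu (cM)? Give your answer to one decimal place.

The two most frequent reciprocal classes, cu+ th+ sr and cu th sr+, are the parental types, so the F1 was cu+ th+ sr / cu th sr+.
The two rarest classes, cu th+ sr and cu+ th sr+, are the double crossovers. Comparing them with the parentals, only the cu allele has switched, so cu is the middle locus and the order is th – cu – sr.
Crossovers in the cu–sr interval produce the single-crossover classes cu+ th+ sr+ and cu th sr (56 + 50 = 106) plus the double crossovers (3).
RF(cu–sr) = (106 + 3) / 913 = 109/913 = 0.1194 → 11.9 cM.

11.9 cM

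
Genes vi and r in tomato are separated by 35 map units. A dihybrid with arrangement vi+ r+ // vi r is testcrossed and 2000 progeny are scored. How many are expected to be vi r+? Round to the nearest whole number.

A map distance of 35 map units corresponds to a recombination frequency of 0.350.
The F1 is vi+ r+ / vi r, so vi r+ is a recombinant gamete class with expected frequency r/2 = 0.350/2 = 0.1750.
Expected number = 0.1750 × 2000 = 350.00 ≈ 350.

350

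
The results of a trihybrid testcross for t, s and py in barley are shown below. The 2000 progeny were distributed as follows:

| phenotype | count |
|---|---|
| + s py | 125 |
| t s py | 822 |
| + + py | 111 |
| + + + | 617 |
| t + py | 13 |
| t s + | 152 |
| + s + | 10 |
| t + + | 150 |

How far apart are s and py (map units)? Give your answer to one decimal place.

The two most frequent reciprocal classes, + + + and t s py, are the parental types, so the F1 was + + + / t s py.
The two rarest classes, + s + and t + py, are the double crossovers. Comparing them with the parentals, only the s allele has switched, so s is the middle locus and the order is t – s – py.
Crossovers in the s–py interval produce the single-crossover classes + + py and t s + (111 + 152 = 263) plus the double crossovers (23).
RF(s–py) = (263 + 23) / 2000 = 286/2000 = 0.1430 → 14.3 map units.

14.3 map units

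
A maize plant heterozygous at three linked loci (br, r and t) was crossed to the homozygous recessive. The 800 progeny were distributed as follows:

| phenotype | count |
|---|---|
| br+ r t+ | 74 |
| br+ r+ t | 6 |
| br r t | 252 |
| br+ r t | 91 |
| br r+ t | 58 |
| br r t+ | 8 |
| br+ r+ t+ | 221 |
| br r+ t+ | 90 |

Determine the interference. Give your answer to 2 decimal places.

The two most frequent reciprocal classes, br+ r+ t+ and br r t, are the parental types, so the F1 was br+ r+ t+ / br r t.
The two rarest classes, br+ r+ t and br r t+, are the double crossovers. Comparing them with the parentals, only the t allele has switched, so t is the middle locus and the order is br – t – r.
br–t: (181 + 14)/800 = 0.2437; t–r: (132 + 14)/800 = 0.1825.
Expected DCO frequency = 0.2437 × 0.1825 ≈ 0.04448; observed = 14/800 ≈ 0.01750.
Coefficient of coincidence = 0.01750/0.04448 ≈ 0.39; interference = 1 − 0.39 = 0.61.

0.61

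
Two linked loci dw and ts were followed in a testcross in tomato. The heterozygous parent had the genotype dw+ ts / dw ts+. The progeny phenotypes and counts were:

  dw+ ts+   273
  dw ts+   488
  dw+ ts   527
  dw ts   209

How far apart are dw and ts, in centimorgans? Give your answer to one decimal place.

32.2 centimorgans

The recombinant classes are dw+ ts+ and dw ts: 273 + 209 = 482.
Recombination frequency = 482/1497 = 0.3220 ≈ 32.2%, i.e. 32.2 centimorgans.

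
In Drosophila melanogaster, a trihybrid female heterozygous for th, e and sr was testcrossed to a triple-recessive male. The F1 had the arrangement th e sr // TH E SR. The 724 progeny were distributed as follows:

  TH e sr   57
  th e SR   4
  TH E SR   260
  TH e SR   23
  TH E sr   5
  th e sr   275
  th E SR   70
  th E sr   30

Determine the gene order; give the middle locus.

The two rarest classes, th e SR and TH E sr, are the double crossovers. Comparing them with the parentals, only the sr allele has switched, so sr is the middle locus and the order is e – sr – th.

sr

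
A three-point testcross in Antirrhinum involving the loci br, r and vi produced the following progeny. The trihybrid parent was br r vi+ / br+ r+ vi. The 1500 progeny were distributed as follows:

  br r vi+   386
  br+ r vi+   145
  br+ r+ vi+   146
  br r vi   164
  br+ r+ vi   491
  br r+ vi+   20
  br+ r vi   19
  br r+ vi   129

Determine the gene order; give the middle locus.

The two rarest classes, br r+ vi+ and br+ r vi, are the double crossovers. Comparing them with the parentals, only the r allele has switched, so r is the middle locus and the order is br – r – vi.

r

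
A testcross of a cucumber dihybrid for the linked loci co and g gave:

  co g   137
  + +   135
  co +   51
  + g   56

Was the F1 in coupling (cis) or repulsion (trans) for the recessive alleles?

The two most frequent classes are + + (135) and co g (137); these are the parental (non-recombinant) types.
So the F1 carried + + on one chromosome and co g on the other — the recessive alleles are on the same chromosome (cis / coupling).

cis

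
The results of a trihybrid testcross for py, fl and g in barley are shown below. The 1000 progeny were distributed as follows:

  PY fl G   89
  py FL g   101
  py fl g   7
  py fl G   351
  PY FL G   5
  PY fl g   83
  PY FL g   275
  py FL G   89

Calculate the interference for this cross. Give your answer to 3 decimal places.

0.677

The two most frequent reciprocal classes, PY FL g and py fl G, are the parental types, so the F1 was PY FL g / py fl G.
The two rarest classes, PY FL G and py fl g, are the double crossovers. Comparing them with the parentals, only the g allele has switched, so g is the middle locus and the order is py – g – fl.
py–g: (190 + 12)/1000 = 0.2020; g–fl: (172 + 12)/1000 = 0.1840.
Expected DCO frequency = 0.2020 × 0.1840 ≈ 0.03717; observed = 12/1000 ≈ 0.01200.
Coefficient of coincidence = 0.01200/0.03717 ≈ 0.323; interference = 1 − 0.323 = 0.677.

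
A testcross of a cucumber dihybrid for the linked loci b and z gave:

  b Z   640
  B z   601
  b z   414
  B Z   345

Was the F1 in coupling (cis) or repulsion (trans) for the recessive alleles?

The two most frequent classes are B z (601) and b Z (640); these are the parental (non-recombinant) types.
So the F1 carried B z on one chromosome and b Z on the other — the recessive alleles are on opposite chromosomes (trans / repulsion).

trans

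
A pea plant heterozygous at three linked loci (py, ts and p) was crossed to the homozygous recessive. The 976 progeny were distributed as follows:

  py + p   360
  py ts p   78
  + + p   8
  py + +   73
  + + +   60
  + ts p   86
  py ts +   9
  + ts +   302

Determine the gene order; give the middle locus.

py

The two most frequent reciprocal classes, py + p and + ts +, are the parental types, so the F1 was py + p / + ts +.
The two rarest classes, + + p and py ts +, are the double crossovers. Comparing them with the parentals, only the py allele has switched, so py is the middle locus and the order is ts – py – p.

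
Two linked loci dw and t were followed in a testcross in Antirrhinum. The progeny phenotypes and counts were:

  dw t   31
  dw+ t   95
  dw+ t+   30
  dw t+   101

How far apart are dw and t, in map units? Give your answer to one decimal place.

23.7 map units

The two most frequent classes, dw+ t (95) and dw t+ (101), are the parental types, so the F1 was dw+ t / dw t+.
The recombinant classes are dw+ t+ and dw t: 30 + 31 = 61.
Recombination frequency = 61/257 = 0.2374 ≈ 23.7%, i.e. 23.7 map units.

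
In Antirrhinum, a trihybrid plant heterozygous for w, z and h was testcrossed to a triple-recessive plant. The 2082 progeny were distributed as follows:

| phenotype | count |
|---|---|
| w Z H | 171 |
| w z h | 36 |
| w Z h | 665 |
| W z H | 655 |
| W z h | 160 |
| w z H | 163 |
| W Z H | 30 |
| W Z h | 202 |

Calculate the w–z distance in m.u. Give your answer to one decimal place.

20.7 m.u.

The two most frequent reciprocal classes, w Z h and W z H, are the parental types, so the F1 was w Z h / W z H.
The two rarest classes, w z h and W Z H, are the double crossovers. Comparing them with the parentals, only the z allele has switched, so z is the middle locus and the order is w – z – h.
Crossovers in the w–z interval produce the single-crossover classes W Z h and w z H (202 + 163 = 365) plus the double crossovers (66).
RF(w–z) = (365 + 66) / 2082 = 431/2082 = 0.2070 → 20.7 m.u.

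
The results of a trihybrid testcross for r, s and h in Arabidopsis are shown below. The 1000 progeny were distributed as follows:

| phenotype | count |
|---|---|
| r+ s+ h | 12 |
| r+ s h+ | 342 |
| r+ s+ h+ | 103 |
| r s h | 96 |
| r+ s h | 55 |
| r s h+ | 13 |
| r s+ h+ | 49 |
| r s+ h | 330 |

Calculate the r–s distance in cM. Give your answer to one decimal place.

22.4 cM

The two most frequent reciprocal classes, r+ s h+ and r s+ h, are the parental types, so the F1 was r+ s h+ / r s+ h.
The two rarest classes, r s h+ and r+ s+ h, are the double crossovers. Comparing them with the parentals, only the r allele has switched, so r is the middle locus and the order is h – r – s.
Crossovers in the r–s interval produce the single-crossover classes r+ s+ h+ and r s h (103 + 96 = 199) plus the double crossovers (25).
RF(r–s) = (199 + 25) / 1000 = 224/1000 = 0.2240 → 22.4 cM.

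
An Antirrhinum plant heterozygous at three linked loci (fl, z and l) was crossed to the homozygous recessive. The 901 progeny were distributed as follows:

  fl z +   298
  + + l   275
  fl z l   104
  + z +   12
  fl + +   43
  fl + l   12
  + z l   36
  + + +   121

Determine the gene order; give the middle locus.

fl

The two most frequent reciprocal classes, + + l and fl z +, are the parental types, so the F1 was + + l / fl z +.
The two rarest classes, fl + l and + z +, are the double crossovers. Comparing them with the parentals, only the fl allele has switched, so fl is the middle locus and the order is l – fl – z.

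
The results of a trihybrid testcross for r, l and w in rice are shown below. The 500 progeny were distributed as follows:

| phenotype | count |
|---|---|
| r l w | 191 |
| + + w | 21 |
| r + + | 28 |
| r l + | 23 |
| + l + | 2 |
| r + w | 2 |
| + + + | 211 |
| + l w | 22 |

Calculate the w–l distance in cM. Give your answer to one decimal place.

The two most frequent reciprocal classes, + + + and r l w, are the parental types, so the F1 was + + + / r l w.
The two rarest classes, + l + and r + w, are the double crossovers. Comparing them with the parentals, only the l allele has switched, so l is the middle locus and the order is w – l – r.
Crossovers in the w–l interval produce the single-crossover classes + + w and r l + (21 + 23 = 44) plus the double crossovers (4).
RF(w–l) = (44 + 4) / 500 = 48/500 = 0.0960 → 9.6 cM.

9.6 cM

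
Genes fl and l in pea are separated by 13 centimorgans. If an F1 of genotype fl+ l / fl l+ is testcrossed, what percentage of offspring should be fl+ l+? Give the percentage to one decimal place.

6.5%

A map distance of 13 centimorgans corresponds to a recombination frequency of 0.130.
The F1 is fl+ l / fl l+, so fl+ l+ is a recombinant gamete class with expected frequency r/2 = 0.130/2 = 0.0650.
That is 0.0650 = 6.5% of the progeny.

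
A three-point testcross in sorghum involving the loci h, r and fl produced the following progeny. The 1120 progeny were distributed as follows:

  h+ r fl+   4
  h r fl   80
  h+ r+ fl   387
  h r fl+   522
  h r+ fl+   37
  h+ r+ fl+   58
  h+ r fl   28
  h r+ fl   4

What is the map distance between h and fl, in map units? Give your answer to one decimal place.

13.0 map units

The two most frequent reciprocal classes, h+ r+ fl and h r fl+, are the parental types, so the F1 was h+ r+ fl / h r fl+.
The two rarest classes, h r+ fl and h+ r fl+, are the double crossovers. Comparing them with the parentals, only the h allele has switched, so h is the middle locus and the order is r – h – fl.
Crossovers in the h–fl interval produce the single-crossover classes h+ r+ fl+ and h r fl (58 + 80 = 138) plus the double crossovers (8).
RF(h–fl) = (138 + 8) / 1120 = 146/1120 = 0.1304 → 13.0 map units.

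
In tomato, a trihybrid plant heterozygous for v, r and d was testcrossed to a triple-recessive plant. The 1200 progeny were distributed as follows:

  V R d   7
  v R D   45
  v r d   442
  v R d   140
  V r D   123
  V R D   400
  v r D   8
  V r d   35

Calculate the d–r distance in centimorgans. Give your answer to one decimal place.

23.2 centimorgans

The two most frequent reciprocal classes, v r d and V R D, are the parental types, so the F1 was v r d / V R D.
The two rarest classes, v r D and V R d, are the double crossovers. Comparing them with the parentals, only the d allele has switched, so d is the middle locus and the order is v – d – r.
Crossovers in the d–r interval produce the single-crossover classes v R d and V r D (140 + 123 = 263) plus the double crossovers (15).
RF(d–r) = (263 + 15) / 1200 = 278/1200 = 0.2317 → 23.2 centimorgans.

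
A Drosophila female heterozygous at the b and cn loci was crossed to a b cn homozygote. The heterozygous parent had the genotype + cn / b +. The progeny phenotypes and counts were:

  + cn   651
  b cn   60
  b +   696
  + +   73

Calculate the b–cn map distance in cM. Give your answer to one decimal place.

The recombinant classes are + + and b cn: 73 + 60 = 133.
Recombination frequency = 133/1480 = 0.0899 ≈ 9.0%, i.e. 9.0 cM.

9.0 cM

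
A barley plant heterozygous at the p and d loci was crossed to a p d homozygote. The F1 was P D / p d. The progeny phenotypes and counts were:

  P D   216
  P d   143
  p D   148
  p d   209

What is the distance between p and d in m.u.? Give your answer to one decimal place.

40.6 m.u.

The recombinant classes are P d and p D: 143 + 148 = 291.
Recombination frequency = 291/716 = 0.4064 ≈ 40.6%, i.e. 40.6 m.u.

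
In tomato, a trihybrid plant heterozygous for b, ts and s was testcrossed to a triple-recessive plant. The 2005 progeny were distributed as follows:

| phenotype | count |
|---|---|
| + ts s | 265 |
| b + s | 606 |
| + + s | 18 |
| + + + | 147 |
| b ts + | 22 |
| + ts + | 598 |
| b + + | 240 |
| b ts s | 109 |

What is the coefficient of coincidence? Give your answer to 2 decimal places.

0.50

The two most frequent reciprocal classes, b + s and + ts +, are the parental types, so the F1 was b + s / + ts +.
The two rarest classes, + + s and b ts +, are the double crossovers. Comparing them with the parentals, only the b allele has switched, so b is the middle locus and the order is ts – b – s.
ts–b: (256 + 40)/2005 = 0.1476; b–s: (505 + 40)/2005 = 0.2718.
Expected DCO frequency = 0.1476 × 0.2718 ≈ 0.04012; observed = 40/2005 ≈ 0.01995.
Coefficient of coincidence = 0.01995/0.04012 ≈ 0.50.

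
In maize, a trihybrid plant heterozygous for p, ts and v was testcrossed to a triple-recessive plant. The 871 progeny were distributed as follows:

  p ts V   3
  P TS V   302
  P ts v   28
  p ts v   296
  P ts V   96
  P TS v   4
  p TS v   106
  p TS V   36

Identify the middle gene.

v

The two most frequent reciprocal classes, P TS V and p ts v, are the parental types, so the F1 was P TS V / p ts v.
The two rarest classes, P TS v and p ts V, are the double crossovers. Comparing them with the parentals, only the v allele has switched, so v is the middle locus and the order is p – v – ts.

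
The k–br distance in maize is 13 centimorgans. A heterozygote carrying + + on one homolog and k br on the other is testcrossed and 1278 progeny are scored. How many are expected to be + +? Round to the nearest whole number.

A map distance of 13 centimorgans corresponds to a recombination frequency of 0.130.
The F1 is + + / k br, so + + is a parental gamete class with expected frequency (1 − r)/2 = 0.870/2 = 0.4350.
Expected number = 0.4350 × 1278 = 555.93 ≈ 556.

556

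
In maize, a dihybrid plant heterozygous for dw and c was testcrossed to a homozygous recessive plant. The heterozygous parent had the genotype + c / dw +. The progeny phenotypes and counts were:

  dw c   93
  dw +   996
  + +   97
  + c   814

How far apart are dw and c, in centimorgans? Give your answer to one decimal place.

The recombinant classes are + + and dw c: 97 + 93 = 190.
Recombination frequency = 190/2000 = 0.0950 ≈ 9.5%, i.e. 9.5 centimorgans.

9.5 centimorgans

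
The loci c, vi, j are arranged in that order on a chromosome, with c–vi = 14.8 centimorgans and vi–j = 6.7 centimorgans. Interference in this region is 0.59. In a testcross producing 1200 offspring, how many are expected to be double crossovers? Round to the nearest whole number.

5

Map distances give recombination frequencies of 0.148 and 0.067 for the two intervals.
With interference 0.59 (so coincidence = 0.41), expected double-crossover frequency = 0.148 × 0.067 × 0.41 = 0.00407.
Expected number = 0.00407 × 1200 = 4.88 ≈ 5.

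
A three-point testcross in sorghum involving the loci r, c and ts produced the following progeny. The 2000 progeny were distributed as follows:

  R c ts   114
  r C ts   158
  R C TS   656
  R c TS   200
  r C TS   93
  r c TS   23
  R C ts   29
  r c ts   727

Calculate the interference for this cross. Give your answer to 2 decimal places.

0.02

The two most frequent reciprocal classes, R C TS and r c ts, are the parental types, so the F1 was R C TS / r c ts.
The two rarest classes, R C ts and r c TS, are the double crossovers. Comparing them with the parentals, only the ts allele has switched, so ts is the middle locus and the order is r – ts – c.
r–ts: (207 + 52)/2000 = 0.1295; ts–c: (358 + 52)/2000 = 0.2050.
Expected DCO frequency = 0.1295 × 0.2050 ≈ 0.02655; observed = 52/2000 ≈ 0.02600.
Coefficient of coincidence = 0.02600/0.02655 ≈ 0.98; interference = 1 − 0.98 = 0.02.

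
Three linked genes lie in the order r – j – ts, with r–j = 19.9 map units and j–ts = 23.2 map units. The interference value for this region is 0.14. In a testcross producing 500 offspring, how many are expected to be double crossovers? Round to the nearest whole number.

Map distances give recombination frequencies of 0.199 and 0.232 for the two intervals.
With interference 0.14 (so coincidence = 0.86), expected double-crossover frequency = 0.199 × 0.232 × 0.86 = 0.03970.
Expected number = 0.03970 × 500 = 19.85 ≈ 20.

20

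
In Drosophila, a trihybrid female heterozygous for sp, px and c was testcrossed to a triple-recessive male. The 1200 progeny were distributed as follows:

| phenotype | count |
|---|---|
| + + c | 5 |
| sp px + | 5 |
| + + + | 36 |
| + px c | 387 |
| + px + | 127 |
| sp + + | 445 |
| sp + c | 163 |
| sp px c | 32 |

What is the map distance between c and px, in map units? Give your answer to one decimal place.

25.0 map units

The two most frequent reciprocal classes, + px c and sp + +, are the parental types, so the F1 was + px c / sp + +.
The two rarest classes, + + c and sp px +, are the double crossovers. Comparing them with the parentals, only the px allele has switched, so px is the middle locus and the order is c – px – sp.
Crossovers in the c–px interval produce the single-crossover classes + px + and sp + c (127 + 163 = 290) plus the double crossovers (10).
RF(c–px) = (290 + 10) / 1200 = 300/1200 = 0.2500 → 25.0 map units.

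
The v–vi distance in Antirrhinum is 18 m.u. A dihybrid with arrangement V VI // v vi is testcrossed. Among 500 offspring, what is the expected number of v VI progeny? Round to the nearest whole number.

A map distance of 18 m.u. corresponds to a recombination frequency of 0.180.
The F1 is V VI / v vi, so v VI is a recombinant gamete class with expected frequency r/2 = 0.180/2 = 0.0900.
Expected number = 0.0900 × 500 = 45.00 ≈ 45.

45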